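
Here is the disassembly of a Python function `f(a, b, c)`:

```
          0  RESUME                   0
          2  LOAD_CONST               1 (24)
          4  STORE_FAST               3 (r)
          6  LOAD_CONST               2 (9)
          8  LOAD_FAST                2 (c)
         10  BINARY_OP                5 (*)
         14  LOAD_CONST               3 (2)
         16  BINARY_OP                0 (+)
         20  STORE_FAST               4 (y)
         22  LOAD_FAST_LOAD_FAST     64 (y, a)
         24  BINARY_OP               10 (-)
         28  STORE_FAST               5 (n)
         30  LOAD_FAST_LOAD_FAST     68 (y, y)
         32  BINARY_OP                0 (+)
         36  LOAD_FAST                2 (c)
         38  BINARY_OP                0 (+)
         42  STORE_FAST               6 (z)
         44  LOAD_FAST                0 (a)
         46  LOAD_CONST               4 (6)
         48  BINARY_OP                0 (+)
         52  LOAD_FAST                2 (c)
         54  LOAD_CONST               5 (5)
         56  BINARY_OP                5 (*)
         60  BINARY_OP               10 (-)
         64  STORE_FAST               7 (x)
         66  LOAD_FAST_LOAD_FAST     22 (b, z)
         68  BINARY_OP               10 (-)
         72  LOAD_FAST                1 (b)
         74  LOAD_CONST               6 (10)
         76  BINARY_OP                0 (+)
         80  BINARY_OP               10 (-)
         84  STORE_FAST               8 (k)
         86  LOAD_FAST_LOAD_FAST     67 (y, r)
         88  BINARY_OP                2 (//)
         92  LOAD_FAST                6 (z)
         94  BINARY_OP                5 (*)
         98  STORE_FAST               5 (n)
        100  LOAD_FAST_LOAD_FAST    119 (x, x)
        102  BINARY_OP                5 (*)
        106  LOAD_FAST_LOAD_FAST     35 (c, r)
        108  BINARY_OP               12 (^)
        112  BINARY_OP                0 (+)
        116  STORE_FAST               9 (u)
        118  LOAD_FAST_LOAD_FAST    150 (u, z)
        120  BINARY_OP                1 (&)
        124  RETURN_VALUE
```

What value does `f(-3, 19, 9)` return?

165

LOAD_CONST → push 24. Stack: [24]
STORE_FAST r → r=24. Stack: []
LOAD_CONST → push 9. Stack: [9]
LOAD_FAST c → push 9. Stack: [9, 9]
BINARY_OP * → 9 * 9 = 81. Stack: [81]
LOAD_CONST → push 2. Stack: [81, 2]
BINARY_OP + → 81 + 2 = 83. Stack: [83]
STORE_FAST y → y=83. Stack: []
LOAD_FAST_LOAD_FAST y,a → push 83,-3. Stack: [83, -3]
BINARY_OP - → 83 - -3 = 86. Stack: [86]
STORE_FAST n → n=86. Stack: []
LOAD_FAST_LOAD_FAST y,y → push 83,83. Stack: [83, 83]
BINARY_OP + → 83 + 83 = 166. Stack: [166]
LOAD_FAST c → push 9. Stack: [166, 9]
BINARY_OP + → 166 + 9 = 175. Stack: [175]
STORE_FAST z → z=175. Stack: []
LOAD_FAST a → push -3. Stack: [-3]
LOAD_CONST → push 6. Stack: [-3, 6]
BINARY_OP + → -3 + 6 = 3. Stack: [3]
LOAD_FAST c → push 9. Stack: [3, 9]
LOAD_CONST → push 5. Stack: [3, 9, 5]
BINARY_OP * → 9 * 5 = 45. Stack: [3, 45]
BINARY_OP - → 3 - 45 = -42. Stack: [-42]
STORE_FAST x → x=-42. Stack: []
LOAD_FAST_LOAD_FAST b,z → push 19,175. Stack: [19, 175]
BINARY_OP - → 19 - 175 = -156. Stack: [-156]
LOAD_FAST b → push 19. Stack: [-156, 19]
LOAD_CONST → push 10. Stack: [-156, 19, 10]
BINARY_OP + → 19 + 10 = 29. Stack: [-156, 29]
BINARY_OP - → -156 - 29 = -185. Stack: [-185]
STORE_FAST k → k=-185. Stack: []
LOAD_FAST_LOAD_FAST y,r → push 83,24. Stack: [83, 24]
BINARY_OP // → 83 // 24 = 3. Stack: [3]
LOAD_FAST z → push 175. Stack: [3, 175]
BINARY_OP * → 3 * 175 = 525. Stack: [525]
STORE_FAST n → n=525. Stack: []
LOAD_FAST_LOAD_FAST x,x → push -42,-42. Stack: [-42, -42]
BINARY_OP * → -42 * -42 = 1764. Stack: [1764]
LOAD_FAST_LOAD_FAST c,r → push 9,24. Stack: [1764, 9, 24]
BINARY_OP ^ → 9 ^ 24 = 17. Stack: [1764, 17]
BINARY_OP + → 1764 + 17 = 1781. Stack: [1781]
STORE_FAST u → u=1781. Stack: []
LOAD_FAST_LOAD_FAST u,z → push 1781,175. Stack: [1781, 175]
BINARY_OP & → 1781 & 175 = 165. Stack: [165]
RETURN_VALUE → return 165.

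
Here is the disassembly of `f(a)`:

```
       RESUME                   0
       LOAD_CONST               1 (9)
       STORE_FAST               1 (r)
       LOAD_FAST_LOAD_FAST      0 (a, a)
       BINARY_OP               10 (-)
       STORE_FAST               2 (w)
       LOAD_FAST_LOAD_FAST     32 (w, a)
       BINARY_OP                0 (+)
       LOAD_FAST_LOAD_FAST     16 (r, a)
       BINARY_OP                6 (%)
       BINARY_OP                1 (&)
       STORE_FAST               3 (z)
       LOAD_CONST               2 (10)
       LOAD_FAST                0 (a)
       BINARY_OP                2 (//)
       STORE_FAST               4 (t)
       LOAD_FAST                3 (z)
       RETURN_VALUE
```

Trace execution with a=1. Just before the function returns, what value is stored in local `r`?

LOAD_CONST → push 9. Stack: [9]
STORE_FAST r → r=9. Stack: []
LOAD_FAST_LOAD_FAST a,a → push 1,1. Stack: [1, 1]
BINARY_OP - → 1 - 1 = 0. Stack: [0]
STORE_FAST w → w=0. Stack: []
LOAD_FAST_LOAD_FAST w,a → push 0,1. Stack: [0, 1]
BINARY_OP + → 0 + 1 = 1. Stack: [1]
LOAD_FAST_LOAD_FAST r,a → push 9,1. Stack: [1, 9, 1]
BINARY_OP % → 9 % 1 = 0. Stack: [1, 0]
BINARY_OP & → 1 & 0 = 0. Stack: [0]
STORE_FAST z → z=0. Stack: []
LOAD_CONST → push 10. Stack: [10]
LOAD_FAST a → push 1. Stack: [10, 1]
BINARY_OP // → 10 // 1 = 10. Stack: [10]
STORE_FAST t → t=10. Stack: []
LOAD_FAST z → push 0. Stack: [0]
RETURN_VALUE → return 0.

9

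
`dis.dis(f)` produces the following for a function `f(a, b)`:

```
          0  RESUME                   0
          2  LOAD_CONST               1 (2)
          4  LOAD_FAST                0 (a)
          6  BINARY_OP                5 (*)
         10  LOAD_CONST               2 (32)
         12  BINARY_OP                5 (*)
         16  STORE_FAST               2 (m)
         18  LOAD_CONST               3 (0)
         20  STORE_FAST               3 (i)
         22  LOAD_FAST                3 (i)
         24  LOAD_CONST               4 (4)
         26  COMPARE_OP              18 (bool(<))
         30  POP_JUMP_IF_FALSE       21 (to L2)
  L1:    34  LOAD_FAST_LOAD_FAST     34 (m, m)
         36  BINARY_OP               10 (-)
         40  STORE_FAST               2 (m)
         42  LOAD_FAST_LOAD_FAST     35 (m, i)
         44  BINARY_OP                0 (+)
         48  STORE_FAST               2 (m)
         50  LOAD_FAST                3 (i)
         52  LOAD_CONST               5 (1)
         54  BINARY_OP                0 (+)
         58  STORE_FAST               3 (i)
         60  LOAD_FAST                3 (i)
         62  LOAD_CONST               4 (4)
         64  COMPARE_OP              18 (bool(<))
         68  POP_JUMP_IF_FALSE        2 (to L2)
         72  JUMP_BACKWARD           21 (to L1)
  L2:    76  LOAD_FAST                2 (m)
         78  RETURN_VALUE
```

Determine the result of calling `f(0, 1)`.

LOAD_CONST → push 2
LOAD_FAST a → push 0
BINARY_OP * → 2 * 0 = 0
LOAD_CONST → push 32
BINARY_OP * → 0 * 32 = 0
STORE_FAST m → m=0
LOAD_CONST → push 0
STORE_FAST i → i=0
LOAD_FAST i → push 0
LOAD_CONST → push 4
COMPARE_OP bool(<) → 0 vs 4 = True
POP_JUMP_IF_FALSE → pop True; no jump
LOAD_FAST_LOAD_FAST m,m → push 0,0
BINARY_OP - → 0 - 0 = 0
STORE_FAST m → m=0
LOAD_FAST_LOAD_FAST m,i → push 0,0
BINARY_OP + → 0 + 0 = 0
STORE_FAST m → m=0
LOAD_FAST i → push 0
LOAD_CONST → push 1
BINARY_OP + → 0 + 1 = 1
STORE_FAST i → i=1
LOAD_FAST i → push 1
LOAD_CONST → push 4
COMPARE_OP bool(<) → 1 vs 4 = True
POP_JUMP_IF_FALSE → pop True; no jump
LOAD_FAST_LOAD_FAST m,m → push 0,0
BINARY_OP - → 0 - 0 = 0
STORE_FAST m → m=0
LOAD_FAST_LOAD_FAST m,i → push 0,1
BINARY_OP + → 0 + 1 = 1
STORE_FAST m → m=1
LOAD_FAST i → push 1
LOAD_CONST → push 1
BINARY_OP + → 1 + 1 = 2
STORE_FAST i → i=2
LOAD_FAST i → push 2
LOAD_CONST → push 4
COMPARE_OP bool(<) → 2 vs 4 = True
POP_JUMP_IF_FALSE → pop True; no jump
LOAD_FAST_LOAD_FAST m,m → push 1,1
BINARY_OP - → 1 - 1 = 0
STORE_FAST m → m=0
LOAD_FAST_LOAD_FAST m,i → push 0,2
BINARY_OP + → 0 + 2 = 2
STORE_FAST m → m=2
LOAD_FAST i → push 2
LOAD_CONST → push 1
BINARY_OP + → 2 + 1 = 3
STORE_FAST i → i=3
LOAD_FAST i → push 3
LOAD_CONST → push 4
COMPARE_OP bool(<) → 3 vs 4 = True
POP_JUMP_IF_FALSE → pop True; no jump
LOAD_FAST_LOAD_FAST m,m → push 2,2
BINARY_OP - → 2 - 2 = 0
STORE_FAST m → m=0
LOAD_FAST_LOAD_FAST m,i → push 0,3
BINARY_OP + → 0 + 3 = 3
STORE_FAST m → m=3
LOAD_FAST i → push 3
LOAD_CONST → push 1
BINARY_OP + → 3 + 1 = 4
STORE_FAST i → i=4
LOAD_FAST i → push 4
LOAD_CONST → push 4
COMPARE_OP bool(<) → 4 vs 4 = False
POP_JUMP_IF_FALSE → pop False; jump
LOAD_FAST m → push 3
RETURN_VALUE → return 3.

3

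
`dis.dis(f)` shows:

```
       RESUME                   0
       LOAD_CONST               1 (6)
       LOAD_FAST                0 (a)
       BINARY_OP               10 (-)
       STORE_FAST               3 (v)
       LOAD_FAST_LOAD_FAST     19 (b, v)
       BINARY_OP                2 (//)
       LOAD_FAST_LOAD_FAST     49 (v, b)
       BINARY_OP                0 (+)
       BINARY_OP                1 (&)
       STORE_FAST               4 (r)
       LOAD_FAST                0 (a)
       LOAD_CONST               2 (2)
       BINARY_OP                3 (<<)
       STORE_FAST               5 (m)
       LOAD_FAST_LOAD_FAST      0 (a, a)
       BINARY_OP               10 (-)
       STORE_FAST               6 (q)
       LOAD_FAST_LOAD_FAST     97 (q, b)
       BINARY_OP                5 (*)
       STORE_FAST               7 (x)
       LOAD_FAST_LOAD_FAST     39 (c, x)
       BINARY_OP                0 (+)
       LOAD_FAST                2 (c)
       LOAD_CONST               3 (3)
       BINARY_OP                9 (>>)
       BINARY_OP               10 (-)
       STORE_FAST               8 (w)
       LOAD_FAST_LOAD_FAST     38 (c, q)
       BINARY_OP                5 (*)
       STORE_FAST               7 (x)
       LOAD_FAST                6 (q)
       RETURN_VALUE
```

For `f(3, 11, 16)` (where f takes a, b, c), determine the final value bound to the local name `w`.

LOAD_CONST → push 6. Stack: [6]
LOAD_FAST a → push 3. Stack: [6, 3]
BINARY_OP - → 6 - 3 = 3. Stack: [3]
STORE_FAST v → v=3. Stack: []
LOAD_FAST_LOAD_FAST b,v → push 11,3. Stack: [11, 3]
BINARY_OP // → 11 // 3 = 3. Stack: [3]
LOAD_FAST_LOAD_FAST v,b → push 3,11. Stack: [3, 3, 11]
BINARY_OP + → 3 + 11 = 14. Stack: [3, 14]
BINARY_OP & → 3 & 14 = 2. Stack: [2]
STORE_FAST r → r=2. Stack: []
LOAD_FAST a → push 3. Stack: [3]
LOAD_CONST → push 2. Stack: [3, 2]
BINARY_OP << → 3 << 2 = 12. Stack: [12]
STORE_FAST m → m=12. Stack: []
LOAD_FAST_LOAD_FAST a,a → push 3,3. Stack: [3, 3]
BINARY_OP - → 3 - 3 = 0. Stack: [0]
STORE_FAST q → q=0. Stack: []
LOAD_FAST_LOAD_FAST q,b → push 0,11. Stack: [0, 11]
BINARY_OP * → 0 * 11 = 0. Stack: [0]
STORE_FAST x → x=0. Stack: []
LOAD_FAST_LOAD_FAST c,x → push 16,0. Stack: [16, 0]
BINARY_OP + → 16 + 0 = 16. Stack: [16]
LOAD_FAST c → push 16. Stack: [16, 16]
LOAD_CONST → push 3. Stack: [16, 16, 3]
BINARY_OP >> → 16 >> 3 = 2. Stack: [16, 2]
BINARY_OP - → 16 - 2 = 14. Stack: [14]
STORE_FAST w → w=14. Stack: []
LOAD_FAST_LOAD_FAST c,q → push 16,0. Stack: [16, 0]
BINARY_OP * → 16 * 0 = 0. Stack: [0]
STORE_FAST x → x=0. Stack: []
LOAD_FAST q → push 0. Stack: [0]
RETURN_VALUE → return 0.

14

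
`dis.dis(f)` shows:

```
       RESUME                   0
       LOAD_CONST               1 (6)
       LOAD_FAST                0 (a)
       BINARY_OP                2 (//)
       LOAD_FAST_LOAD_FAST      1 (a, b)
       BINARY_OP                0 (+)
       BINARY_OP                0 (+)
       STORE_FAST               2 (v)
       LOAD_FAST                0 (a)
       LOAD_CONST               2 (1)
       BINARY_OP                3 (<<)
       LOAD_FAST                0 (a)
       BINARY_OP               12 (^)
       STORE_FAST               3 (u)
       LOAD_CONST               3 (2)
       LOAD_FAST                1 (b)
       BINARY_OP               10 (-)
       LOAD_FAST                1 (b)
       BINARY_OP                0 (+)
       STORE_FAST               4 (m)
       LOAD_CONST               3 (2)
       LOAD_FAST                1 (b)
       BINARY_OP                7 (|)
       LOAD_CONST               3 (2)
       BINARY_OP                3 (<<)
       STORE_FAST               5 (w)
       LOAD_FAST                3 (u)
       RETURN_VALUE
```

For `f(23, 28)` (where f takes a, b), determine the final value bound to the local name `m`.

2

LOAD_CONST → push 6. Stack: [6]
LOAD_FAST a → push 23. Stack: [6, 23]
BINARY_OP // → 6 // 23 = 0. Stack: [0]
LOAD_FAST_LOAD_FAST a,b → push 23,28. Stack: [0, 23, 28]
BINARY_OP + → 23 + 28 = 51. Stack: [0, 51]
BINARY_OP + → 0 + 51 = 51. Stack: [51]
STORE_FAST v → v=51. Stack: []
LOAD_FAST a → push 23. Stack: [23]
LOAD_CONST → push 1. Stack: [23, 1]
BINARY_OP << → 23 << 1 = 46. Stack: [46]
LOAD_FAST a → push 23. Stack: [46, 23]
BINARY_OP ^ → 46 ^ 23 = 57. Stack: [57]
STORE_FAST u → u=57. Stack: []
LOAD_CONST → push 2. Stack: [2]
LOAD_FAST b → push 28. Stack: [2, 28]
BINARY_OP - → 2 - 28 = -26. Stack: [-26]
LOAD_FAST b → push 28. Stack: [-26, 28]
BINARY_OP + → -26 + 28 = 2. Stack: [2]
STORE_FAST m → m=2. Stack: []
LOAD_CONST → push 2. Stack: [2]
LOAD_FAST b → push 28. Stack: [2, 28]
BINARY_OP | → 2 | 28 = 30. Stack: [30]
LOAD_CONST → push 2. Stack: [30, 2]
BINARY_OP << → 30 << 2 = 120. Stack: [120]
STORE_FAST w → w=120. Stack: []
LOAD_FAST u → push 57. Stack: [57]
RETURN_VALUE → return 57.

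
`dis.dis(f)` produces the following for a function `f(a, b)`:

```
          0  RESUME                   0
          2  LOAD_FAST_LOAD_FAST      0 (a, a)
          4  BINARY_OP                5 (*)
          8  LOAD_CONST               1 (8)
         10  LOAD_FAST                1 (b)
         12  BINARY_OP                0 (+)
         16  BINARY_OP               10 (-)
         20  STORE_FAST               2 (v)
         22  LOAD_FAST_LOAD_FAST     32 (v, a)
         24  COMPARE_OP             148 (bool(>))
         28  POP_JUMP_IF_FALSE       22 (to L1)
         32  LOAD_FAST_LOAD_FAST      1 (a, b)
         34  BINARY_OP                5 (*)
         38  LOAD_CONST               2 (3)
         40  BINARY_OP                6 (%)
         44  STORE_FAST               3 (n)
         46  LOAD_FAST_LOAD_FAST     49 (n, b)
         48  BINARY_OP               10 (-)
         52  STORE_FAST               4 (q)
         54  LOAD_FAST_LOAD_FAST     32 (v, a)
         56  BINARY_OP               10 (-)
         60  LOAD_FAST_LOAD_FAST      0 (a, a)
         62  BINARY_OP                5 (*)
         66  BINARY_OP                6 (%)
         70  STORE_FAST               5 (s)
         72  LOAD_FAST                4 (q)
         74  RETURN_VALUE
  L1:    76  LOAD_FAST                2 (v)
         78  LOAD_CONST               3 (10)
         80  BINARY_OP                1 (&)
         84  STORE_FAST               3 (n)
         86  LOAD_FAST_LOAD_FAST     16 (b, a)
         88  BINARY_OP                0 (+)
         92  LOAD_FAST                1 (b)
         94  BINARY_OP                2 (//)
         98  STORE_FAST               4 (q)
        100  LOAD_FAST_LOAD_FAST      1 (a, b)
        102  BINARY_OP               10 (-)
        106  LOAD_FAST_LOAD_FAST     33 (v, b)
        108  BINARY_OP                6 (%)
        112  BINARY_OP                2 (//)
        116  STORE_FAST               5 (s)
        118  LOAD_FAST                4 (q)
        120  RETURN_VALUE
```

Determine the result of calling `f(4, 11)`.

LOAD_FAST_LOAD_FAST a,a → push 4,4. Stack: [4, 4]
BINARY_OP * → 4 * 4 = 16. Stack: [16]
LOAD_CONST → push 8. Stack: [16, 8]
LOAD_FAST b → push 11. Stack: [16, 8, 11]
BINARY_OP + → 8 + 11 = 19. Stack: [16, 19]
BINARY_OP - → 16 - 19 = -3. Stack: [-3]
STORE_FAST v → v=-3. Stack: []
LOAD_FAST_LOAD_FAST v,a → push -3,4. Stack: [-3, 4]
COMPARE_OP bool(>) → -3 vs 4 = False. Stack: [False]
POP_JUMP_IF_FALSE → pop False; jump. Stack: []
LOAD_FAST v → push -3. Stack: [-3]
LOAD_CONST → push 10. Stack: [-3, 10]
BINARY_OP & → -3 & 10 = 8. Stack: [8]
STORE_FAST n → n=8. Stack: []
LOAD_FAST_LOAD_FAST b,a → push 11,4. Stack: [11, 4]
BINARY_OP + → 11 + 4 = 15. Stack: [15]
LOAD_FAST b → push 11. Stack: [15, 11]
BINARY_OP // → 15 // 11 = 1. Stack: [1]
STORE_FAST q → q=1. Stack: []
LOAD_FAST_LOAD_FAST a,b → push 4,11. Stack: [4, 11]
BINARY_OP - → 4 - 11 = -7. Stack: [-7]
LOAD_FAST_LOAD_FAST v,b → push -3,11. Stack: [-7, -3, 11]
BINARY_OP % → -3 % 11 = 8. Stack: [-7, 8]
BINARY_OP // → -7 // 8 = -1. Stack: [-1]
STORE_FAST s → s=-1. Stack: []
LOAD_FAST q → push 1. Stack: [1]
RETURN_VALUE → return 1.

1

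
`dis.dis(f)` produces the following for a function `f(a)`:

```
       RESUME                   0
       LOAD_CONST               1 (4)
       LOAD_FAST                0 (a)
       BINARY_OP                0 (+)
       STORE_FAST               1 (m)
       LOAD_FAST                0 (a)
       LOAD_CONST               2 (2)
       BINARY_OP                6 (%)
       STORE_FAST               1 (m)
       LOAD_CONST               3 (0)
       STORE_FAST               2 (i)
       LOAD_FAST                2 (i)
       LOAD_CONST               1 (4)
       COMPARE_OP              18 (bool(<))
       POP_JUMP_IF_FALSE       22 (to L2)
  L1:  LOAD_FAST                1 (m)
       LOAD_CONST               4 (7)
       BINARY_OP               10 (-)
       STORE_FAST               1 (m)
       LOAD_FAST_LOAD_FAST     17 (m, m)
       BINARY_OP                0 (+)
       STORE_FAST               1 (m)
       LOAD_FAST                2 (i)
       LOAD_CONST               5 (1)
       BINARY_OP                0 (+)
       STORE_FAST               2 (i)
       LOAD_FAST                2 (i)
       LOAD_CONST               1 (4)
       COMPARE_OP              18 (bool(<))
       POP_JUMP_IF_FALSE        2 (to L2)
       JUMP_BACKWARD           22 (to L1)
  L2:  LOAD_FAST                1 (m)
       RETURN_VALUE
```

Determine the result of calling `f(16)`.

LOAD_CONST → push 4
LOAD_FAST a → push 16
BINARY_OP + → 4 + 16 = 20
STORE_FAST m → m=20
LOAD_FAST a → push 16
LOAD_CONST → push 2
BINARY_OP % → 16 % 2 = 0
STORE_FAST m → m=0
LOAD_CONST → push 0
STORE_FAST i → i=0
LOAD_FAST i → push 0
LOAD_CONST → push 4
COMPARE_OP bool(<) → 0 vs 4 = True
POP_JUMP_IF_FALSE → pop True; no jump
LOAD_FAST m → push 0
LOAD_CONST → push 7
BINARY_OP - → 0 - 7 = -7
STORE_FAST m → m=-7
LOAD_FAST_LOAD_FAST m,m → push -7,-7
BINARY_OP + → -7 + -7 = -14
STORE_FAST m → m=-14
LOAD_FAST i → push 0
LOAD_CONST → push 1
BINARY_OP + → 0 + 1 = 1
STORE_FAST i → i=1
LOAD_FAST i → push 1
LOAD_CONST → push 4
COMPARE_OP bool(<) → 1 vs 4 = True
POP_JUMP_IF_FALSE → pop True; no jump
LOAD_FAST m → push -14
LOAD_CONST → push 7
BINARY_OP - → -14 - 7 = -21
STORE_FAST m → m=-21
LOAD_FAST_LOAD_FAST m,m → push -21,-21
BINARY_OP + → -21 + -21 = -42
STORE_FAST m → m=-42
LOAD_FAST i → push 1
LOAD_CONST → push 1
BINARY_OP + → 1 + 1 = 2
STORE_FAST i → i=2
LOAD_FAST i → push 2
LOAD_CONST → push 4
COMPARE_OP bool(<) → 2 vs 4 = True
POP_JUMP_IF_FALSE → pop True; no jump
LOAD_FAST m → push -42
LOAD_CONST → push 7
BINARY_OP - → -42 - 7 = -49
STORE_FAST m → m=-49
LOAD_FAST_LOAD_FAST m,m → push -49,-49
BINARY_OP + → -49 + -49 = -98
STORE_FAST m → m=-98
LOAD_FAST i → push 2
LOAD_CONST → push 1
BINARY_OP + → 2 + 1 = 3
STORE_FAST i → i=3
LOAD_FAST i → push 3
LOAD_CONST → push 4
COMPARE_OP bool(<) → 3 vs 4 = True
POP_JUMP_IF_FALSE → pop True; no jump
LOAD_FAST m → push -98
LOAD_CONST → push 7
BINARY_OP - → -98 - 7 = -105
STORE_FAST m → m=-105
LOAD_FAST_LOAD_FAST m,m → push -105,-105
BINARY_OP + → -105 + -105 = -210
STORE_FAST m → m=-210
LOAD_FAST i → push 3
LOAD_CONST → push 1
BINARY_OP + → 3 + 1 = 4
STORE_FAST i → i=4
LOAD_FAST i → push 4
LOAD_CONST → push 4
COMPARE_OP bool(<) → 4 vs 4 = False
POP_JUMP_IF_FALSE → pop False; jump
LOAD_FAST m → push -210
RETURN_VALUE → return -210.

-210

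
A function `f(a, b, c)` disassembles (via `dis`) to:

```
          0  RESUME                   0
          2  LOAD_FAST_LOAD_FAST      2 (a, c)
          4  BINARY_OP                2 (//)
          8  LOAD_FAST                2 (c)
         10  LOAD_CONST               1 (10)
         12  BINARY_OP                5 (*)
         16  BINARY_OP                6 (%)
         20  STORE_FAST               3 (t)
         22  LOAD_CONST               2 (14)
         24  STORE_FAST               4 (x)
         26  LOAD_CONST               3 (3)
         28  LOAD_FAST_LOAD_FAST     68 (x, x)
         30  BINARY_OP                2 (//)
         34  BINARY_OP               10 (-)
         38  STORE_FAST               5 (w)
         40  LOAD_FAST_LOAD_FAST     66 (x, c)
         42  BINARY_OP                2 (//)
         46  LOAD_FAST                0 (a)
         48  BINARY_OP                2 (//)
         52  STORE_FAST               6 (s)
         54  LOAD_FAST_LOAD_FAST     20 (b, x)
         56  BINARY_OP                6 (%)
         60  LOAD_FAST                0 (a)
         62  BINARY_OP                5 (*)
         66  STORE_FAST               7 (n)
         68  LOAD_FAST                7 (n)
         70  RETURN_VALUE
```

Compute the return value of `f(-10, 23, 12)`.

LOAD_FAST_LOAD_FAST a,c → push -10,12. Stack: [-10, 12]
BINARY_OP // → -10 // 12 = -1. Stack: [-1]
LOAD_FAST c → push 12. Stack: [-1, 12]
LOAD_CONST → push 10. Stack: [-1, 12, 10]
BINARY_OP * → 12 * 10 = 120. Stack: [-1, 120]
BINARY_OP % → -1 % 120 = 119. Stack: [119]
STORE_FAST t → t=119. Stack: []
LOAD_CONST → push 14. Stack: [14]
STORE_FAST x → x=14. Stack: []
LOAD_CONST → push 3. Stack: [3]
LOAD_FAST_LOAD_FAST x,x → push 14,14. Stack: [3, 14, 14]
BINARY_OP // → 14 // 14 = 1. Stack: [3, 1]
BINARY_OP - → 3 - 1 = 2. Stack: [2]
STORE_FAST w → w=2. Stack: []
LOAD_FAST_LOAD_FAST x,c → push 14,12. Stack: [14, 12]
BINARY_OP // → 14 // 12 = 1. Stack: [1]
LOAD_FAST a → push -10. Stack: [1, -10]
BINARY_OP // → 1 // -10 = -1. Stack: [-1]
STORE_FAST s → s=-1. Stack: []
LOAD_FAST_LOAD_FAST b,x → push 23,14. Stack: [23, 14]
BINARY_OP % → 23 % 14 = 9. Stack: [9]
LOAD_FAST a → push -10. Stack: [9, -10]
BINARY_OP * → 9 * -10 = -90. Stack: [-90]
STORE_FAST n → n=-90. Stack: []
LOAD_FAST n → push -90. Stack: [-90]
RETURN_VALUE → return -90.

-90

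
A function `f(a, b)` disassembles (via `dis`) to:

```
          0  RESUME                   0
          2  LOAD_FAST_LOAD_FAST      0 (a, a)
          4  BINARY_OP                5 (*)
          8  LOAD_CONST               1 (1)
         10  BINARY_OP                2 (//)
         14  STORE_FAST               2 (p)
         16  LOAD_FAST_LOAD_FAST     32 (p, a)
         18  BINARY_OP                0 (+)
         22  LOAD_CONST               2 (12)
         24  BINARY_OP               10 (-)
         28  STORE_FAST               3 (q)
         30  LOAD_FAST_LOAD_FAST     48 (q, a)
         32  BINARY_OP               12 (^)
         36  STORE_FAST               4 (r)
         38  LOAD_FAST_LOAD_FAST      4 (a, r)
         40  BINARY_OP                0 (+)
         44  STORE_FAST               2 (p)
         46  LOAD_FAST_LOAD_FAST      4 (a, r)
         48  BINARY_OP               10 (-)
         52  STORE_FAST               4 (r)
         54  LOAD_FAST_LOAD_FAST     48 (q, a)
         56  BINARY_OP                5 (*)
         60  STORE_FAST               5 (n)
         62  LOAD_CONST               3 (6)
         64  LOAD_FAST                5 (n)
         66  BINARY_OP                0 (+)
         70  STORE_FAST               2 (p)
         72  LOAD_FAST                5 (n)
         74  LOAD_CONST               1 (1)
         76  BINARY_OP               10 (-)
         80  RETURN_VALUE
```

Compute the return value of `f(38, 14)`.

55859

LOAD_FAST_LOAD_FAST a,a → push 38,38. Stack: [38, 38]
BINARY_OP * → 38 * 38 = 1444. Stack: [1444]
LOAD_CONST → push 1. Stack: [1444, 1]
BINARY_OP // → 1444 // 1 = 1444. Stack: [1444]
STORE_FAST p → p=1444. Stack: []
LOAD_FAST_LOAD_FAST p,a → push 1444,38. Stack: [1444, 38]
BINARY_OP + → 1444 + 38 = 1482. Stack: [1482]
LOAD_CONST → push 12. Stack: [1482, 12]
BINARY_OP - → 1482 - 12 = 1470. Stack: [1470]
STORE_FAST q → q=1470. Stack: []
LOAD_FAST_LOAD_FAST q,a → push 1470,38. Stack: [1470, 38]
BINARY_OP ^ → 1470 ^ 38 = 1432. Stack: [1432]
STORE_FAST r → r=1432. Stack: []
LOAD_FAST_LOAD_FAST a,r → push 38,1432. Stack: [38, 1432]
BINARY_OP + → 38 + 1432 = 1470. Stack: [1470]
STORE_FAST p → p=1470. Stack: []
LOAD_FAST_LOAD_FAST a,r → push 38,1432. Stack: [38, 1432]
BINARY_OP - → 38 - 1432 = -1394. Stack: [-1394]
STORE_FAST r → r=-1394. Stack: []
LOAD_FAST_LOAD_FAST q,a → push 1470,38. Stack: [1470, 38]
BINARY_OP * → 1470 * 38 = 55860. Stack: [55860]
STORE_FAST n → n=55860. Stack: []
LOAD_CONST → push 6. Stack: [6]
LOAD_FAST n → push 55860. Stack: [6, 55860]
BINARY_OP + → 6 + 55860 = 55866. Stack: [55866]
STORE_FAST p → p=55866. Stack: []
LOAD_FAST n → push 55860. Stack: [55860]
LOAD_CONST → push 1. Stack: [55860, 1]
BINARY_OP - → 55860 - 1 = 55859. Stack: [55859]
RETURN_VALUE → return 55859.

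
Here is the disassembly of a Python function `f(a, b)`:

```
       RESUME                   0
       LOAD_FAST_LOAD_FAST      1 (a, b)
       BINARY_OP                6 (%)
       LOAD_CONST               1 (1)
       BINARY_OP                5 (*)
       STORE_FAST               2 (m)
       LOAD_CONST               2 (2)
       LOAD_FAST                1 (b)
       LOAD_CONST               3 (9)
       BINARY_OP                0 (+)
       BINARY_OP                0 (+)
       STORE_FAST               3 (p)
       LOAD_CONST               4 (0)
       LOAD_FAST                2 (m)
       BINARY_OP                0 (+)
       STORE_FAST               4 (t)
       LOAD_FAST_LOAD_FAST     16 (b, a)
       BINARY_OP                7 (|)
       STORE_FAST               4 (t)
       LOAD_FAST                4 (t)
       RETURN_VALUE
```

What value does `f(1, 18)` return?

LOAD_FAST_LOAD_FAST a,b → push 1,18. Stack: [1, 18]
BINARY_OP % → 1 % 18 = 1. Stack: [1]
LOAD_CONST → push 1. Stack: [1, 1]
BINARY_OP * → 1 * 1 = 1. Stack: [1]
STORE_FAST m → m=1. Stack: []
LOAD_CONST → push 2. Stack: [2]
LOAD_FAST b → push 18. Stack: [2, 18]
LOAD_CONST → push 9. Stack: [2, 18, 9]
BINARY_OP + → 18 + 9 = 27. Stack: [2, 27]
BINARY_OP + → 2 + 27 = 29. Stack: [29]
STORE_FAST p → p=29. Stack: []
LOAD_CONST → push 0. Stack: [0]
LOAD_FAST m → push 1. Stack: [0, 1]
BINARY_OP + → 0 + 1 = 1. Stack: [1]
STORE_FAST t → t=1. Stack: []
LOAD_FAST_LOAD_FAST b,a → push 18,1. Stack: [18, 1]
BINARY_OP | → 18 | 1 = 19. Stack: [19]
STORE_FAST t → t=19. Stack: []
LOAD_FAST t → push 19. Stack: [19]
RETURN_VALUE → return 19.

19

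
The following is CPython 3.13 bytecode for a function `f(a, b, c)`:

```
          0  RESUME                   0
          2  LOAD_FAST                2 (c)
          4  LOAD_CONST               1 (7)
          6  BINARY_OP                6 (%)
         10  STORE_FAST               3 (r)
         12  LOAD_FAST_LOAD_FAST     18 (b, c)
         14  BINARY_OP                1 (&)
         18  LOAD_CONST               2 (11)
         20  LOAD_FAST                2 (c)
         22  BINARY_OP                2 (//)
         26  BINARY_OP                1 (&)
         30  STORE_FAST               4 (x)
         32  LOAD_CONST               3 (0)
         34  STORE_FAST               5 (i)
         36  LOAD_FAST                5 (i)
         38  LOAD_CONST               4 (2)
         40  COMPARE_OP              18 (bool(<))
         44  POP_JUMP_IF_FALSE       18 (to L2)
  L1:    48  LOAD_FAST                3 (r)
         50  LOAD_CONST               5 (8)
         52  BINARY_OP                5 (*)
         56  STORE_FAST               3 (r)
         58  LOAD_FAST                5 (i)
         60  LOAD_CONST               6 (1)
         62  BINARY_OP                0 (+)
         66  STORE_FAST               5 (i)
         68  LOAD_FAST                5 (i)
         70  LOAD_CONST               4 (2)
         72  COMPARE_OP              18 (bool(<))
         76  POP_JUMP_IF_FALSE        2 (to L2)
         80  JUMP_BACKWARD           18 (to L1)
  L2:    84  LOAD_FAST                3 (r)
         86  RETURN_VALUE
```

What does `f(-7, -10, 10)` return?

192

LOAD_FAST c → push 10. Stack: [10]
LOAD_CONST → push 7. Stack: [10, 7]
BINARY_OP % → 10 % 7 = 3. Stack: [3]
STORE_FAST r → r=3. Stack: []
LOAD_FAST_LOAD_FAST b,c → push -10,10. Stack: [-10, 10]
BINARY_OP & → -10 & 10 = 2. Stack: [2]
LOAD_CONST → push 11. Stack: [2, 11]
LOAD_FAST c → push 10. Stack: [2, 11, 10]
BINARY_OP // → 11 // 10 = 1. Stack: [2, 1]
BINARY_OP & → 2 & 1 = 0. Stack: [0]
STORE_FAST x → x=0. Stack: []
LOAD_CONST → push 0. Stack: [0]
STORE_FAST i → i=0. Stack: []
LOAD_FAST i → push 0. Stack: [0]
LOAD_CONST → push 2. Stack: [0, 2]
COMPARE_OP bool(<) → 0 vs 2 = True. Stack: [True]
POP_JUMP_IF_FALSE → pop True; no jump. Stack: []
LOAD_FAST r → push 3. Stack: [3]
LOAD_CONST → push 8. Stack: [3, 8]
BINARY_OP * → 3 * 8 = 24. Stack: [24]
STORE_FAST r → r=24. Stack: []
LOAD_FAST i → push 0. Stack: [0]
LOAD_CONST → push 1. Stack: [0, 1]
BINARY_OP + → 0 + 1 = 1. Stack: [1]
STORE_FAST i → i=1. Stack: []
LOAD_FAST i → push 1. Stack: [1]
LOAD_CONST → push 2. Stack: [1, 2]
COMPARE_OP bool(<) → 1 vs 2 = True. Stack: [True]
POP_JUMP_IF_FALSE → pop True; no jump. Stack: []
LOAD_FAST r → push 24. Stack: [24]
LOAD_CONST → push 8. Stack: [24, 8]
BINARY_OP * → 24 * 8 = 192. Stack: [192]
STORE_FAST r → r=192. Stack: []
LOAD_FAST i → push 1. Stack: [1]
LOAD_CONST → push 1. Stack: [1, 1]
BINARY_OP + → 1 + 1 = 2. Stack: [2]
STORE_FAST i → i=2. Stack: []
LOAD_FAST i → push 2. Stack: [2]
LOAD_CONST → push 2. Stack: [2, 2]
COMPARE_OP bool(<) → 2 vs 2 = False. Stack: [False]
POP_JUMP_IF_FALSE → pop False; jump. Stack: []
LOAD_FAST r → push 192. Stack: [192]
RETURN_VALUE → return 192.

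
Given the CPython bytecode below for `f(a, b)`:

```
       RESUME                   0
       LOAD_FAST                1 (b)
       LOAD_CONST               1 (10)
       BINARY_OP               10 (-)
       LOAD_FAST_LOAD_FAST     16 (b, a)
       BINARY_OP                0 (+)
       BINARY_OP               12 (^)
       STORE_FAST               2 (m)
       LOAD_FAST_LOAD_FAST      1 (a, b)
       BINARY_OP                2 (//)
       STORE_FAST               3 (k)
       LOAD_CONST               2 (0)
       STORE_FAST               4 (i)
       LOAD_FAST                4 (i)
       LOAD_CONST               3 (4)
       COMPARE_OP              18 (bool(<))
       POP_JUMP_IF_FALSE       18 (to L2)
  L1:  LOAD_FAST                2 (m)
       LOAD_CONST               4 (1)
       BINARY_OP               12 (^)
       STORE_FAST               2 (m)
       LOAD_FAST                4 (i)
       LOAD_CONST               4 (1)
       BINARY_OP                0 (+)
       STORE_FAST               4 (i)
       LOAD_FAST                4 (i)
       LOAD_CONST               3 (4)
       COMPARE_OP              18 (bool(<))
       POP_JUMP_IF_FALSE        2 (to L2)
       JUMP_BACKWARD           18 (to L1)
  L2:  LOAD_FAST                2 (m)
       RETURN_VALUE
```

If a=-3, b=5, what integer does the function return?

LOAD_FAST b → push 5. Stack: [5]
LOAD_CONST → push 10. Stack: [5, 10]
BINARY_OP - → 5 - 10 = -5. Stack: [-5]
LOAD_FAST_LOAD_FAST b,a → push 5,-3. Stack: [-5, 5, -3]
BINARY_OP + → 5 + -3 = 2. Stack: [-5, 2]
BINARY_OP ^ → -5 ^ 2 = -7. Stack: [-7]
STORE_FAST m → m=-7. Stack: []
LOAD_FAST_LOAD_FAST a,b → push -3,5. Stack: [-3, 5]
BINARY_OP // → -3 // 5 = -1. Stack: [-1]
STORE_FAST k → k=-1. Stack: []
LOAD_CONST → push 0. Stack: [0]
STORE_FAST i → i=0. Stack: []
LOAD_FAST i → push 0. Stack: [0]
LOAD_CONST → push 4. Stack: [0, 4]
COMPARE_OP bool(<) → 0 vs 4 = True. Stack: [True]
POP_JUMP_IF_FALSE → pop True; no jump. Stack: []
LOAD_FAST m → push -7. Stack: [-7]
LOAD_CONST → push 1. Stack: [-7, 1]
BINARY_OP ^ → -7 ^ 1 = -8. Stack: [-8]
STORE_FAST m → m=-8. Stack: []
LOAD_FAST i → push 0. Stack: [0]
LOAD_CONST → push 1. Stack: [0, 1]
BINARY_OP + → 0 + 1 = 1. Stack: [1]
STORE_FAST i → i=1. Stack: []
LOAD_FAST i → push 1. Stack: [1]
LOAD_CONST → push 4. Stack: [1, 4]
COMPARE_OP bool(<) → 1 vs 4 = True. Stack: [True]
POP_JUMP_IF_FALSE → pop True; no jump. Stack: []
LOAD_FAST m → push -8. Stack: [-8]
LOAD_CONST → push 1. Stack: [-8, 1]
BINARY_OP ^ → -8 ^ 1 = -7. Stack: [-7]
STORE_FAST m → m=-7. Stack: []
LOAD_FAST i → push 1. Stack: [1]
LOAD_CONST → push 1. Stack: [1, 1]
BINARY_OP + → 1 + 1 = 2. Stack: [2]
STORE_FAST i → i=2. Stack: []
LOAD_FAST i → push 2. Stack: [2]
LOAD_CONST → push 4. Stack: [2, 4]
COMPARE_OP bool(<) → 2 vs 4 = True. Stack: [True]
POP_JUMP_IF_FALSE → pop True; no jump. Stack: []
LOAD_FAST m → push -7. Stack: [-7]
LOAD_CONST → push 1. Stack: [-7, 1]
BINARY_OP ^ → -7 ^ 1 = -8. Stack: [-8]
STORE_FAST m → m=-8. Stack: []
LOAD_FAST i → push 2. Stack: [2]
LOAD_CONST → push 1. Stack: [2, 1]
BINARY_OP + → 2 + 1 = 3. Stack: [3]
STORE_FAST i → i=3. Stack: []
LOAD_FAST i → push 3. Stack: [3]
LOAD_CONST → push 4. Stack: [3, 4]
COMPARE_OP bool(<) → 3 vs 4 = True. Stack: [True]
POP_JUMP_IF_FALSE → pop True; no jump. Stack: []
LOAD_FAST m → push -8. Stack: [-8]
LOAD_CONST → push 1. Stack: [-8, 1]
BINARY_OP ^ → -8 ^ 1 = -7. Stack: [-7]
STORE_FAST m → m=-7. Stack: []
LOAD_FAST i → push 3. Stack: [3]
LOAD_CONST → push 1. Stack: [3, 1]
BINARY_OP + → 3 + 1 = 4. Stack: [4]
STORE_FAST i → i=4. Stack: []
LOAD_FAST i → push 4. Stack: [4]
LOAD_CONST → push 4. Stack: [4, 4]
COMPARE_OP bool(<) → 4 vs 4 = False. Stack: [False]
POP_JUMP_IF_FALSE → pop False; jump. Stack: []
LOAD_FAST m → push -7. Stack: [-7]
RETURN_VALUE → return -7.

-7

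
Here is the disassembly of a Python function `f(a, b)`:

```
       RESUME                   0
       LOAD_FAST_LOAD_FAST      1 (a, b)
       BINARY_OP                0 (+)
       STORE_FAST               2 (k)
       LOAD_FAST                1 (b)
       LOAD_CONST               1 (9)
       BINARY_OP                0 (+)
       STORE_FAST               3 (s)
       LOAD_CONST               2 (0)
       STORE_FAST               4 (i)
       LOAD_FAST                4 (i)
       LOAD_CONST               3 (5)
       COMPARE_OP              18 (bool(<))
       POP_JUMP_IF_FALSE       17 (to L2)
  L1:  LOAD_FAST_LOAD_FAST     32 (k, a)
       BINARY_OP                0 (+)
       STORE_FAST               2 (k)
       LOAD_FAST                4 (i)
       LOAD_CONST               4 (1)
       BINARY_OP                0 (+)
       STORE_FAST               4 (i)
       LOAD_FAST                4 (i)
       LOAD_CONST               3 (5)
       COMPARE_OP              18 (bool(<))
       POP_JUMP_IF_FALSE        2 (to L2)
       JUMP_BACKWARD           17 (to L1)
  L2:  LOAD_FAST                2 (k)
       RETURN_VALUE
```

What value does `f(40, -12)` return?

LOAD_FAST_LOAD_FAST a,b → push 40,-12
BINARY_OP + → 40 + -12 = 28
STORE_FAST k → k=28
LOAD_FAST b → push -12
LOAD_CONST → push 9
BINARY_OP + → -12 + 9 = -3
STORE_FAST s → s=-3
LOAD_CONST → push 0
STORE_FAST i → i=0
LOAD_FAST i → push 0
LOAD_CONST → push 5
COMPARE_OP bool(<) → 0 vs 5 = True
POP_JUMP_IF_FALSE → pop True; no jump
LOAD_FAST_LOAD_FAST k,a → push 28,40
BINARY_OP + → 28 + 40 = 68
STORE_FAST k → k=68
LOAD_FAST i → push 0
LOAD_CONST → push 1
BINARY_OP + → 0 + 1 = 1
STORE_FAST i → i=1
LOAD_FAST i → push 1
LOAD_CONST → push 5
COMPARE_OP bool(<) → 1 vs 5 = True
POP_JUMP_IF_FALSE → pop True; no jump
LOAD_FAST_LOAD_FAST k,a → push 68,40
BINARY_OP + → 68 + 40 = 108
STORE_FAST k → k=108
LOAD_FAST i → push 1
LOAD_CONST → push 1
BINARY_OP + → 1 + 1 = 2
STORE_FAST i → i=2
LOAD_FAST i → push 2
LOAD_CONST → push 5
COMPARE_OP bool(<) → 2 vs 5 = True
POP_JUMP_IF_FALSE → pop True; no jump
LOAD_FAST_LOAD_FAST k,a → push 108,40
BINARY_OP + → 108 + 40 = 148
STORE_FAST k → k=148
LOAD_FAST i → push 2
LOAD_CONST → push 1
BINARY_OP + → 2 + 1 = 3
STORE_FAST i → i=3
LOAD_FAST i → push 3
LOAD_CONST → push 5
COMPARE_OP bool(<) → 3 vs 5 = True
POP_JUMP_IF_FALSE → pop True; no jump
LOAD_FAST_LOAD_FAST k,a → push 148,40
BINARY_OP + → 148 + 40 = 188
STORE_FAST k → k=188
LOAD_FAST i → push 3
LOAD_CONST → push 1
BINARY_OP + → 3 + 1 = 4
STORE_FAST i → i=4
LOAD_FAST i → push 4
LOAD_CONST → push 5
COMPARE_OP bool(<) → 4 vs 5 = True
POP_JUMP_IF_FALSE → pop True; no jump
LOAD_FAST_LOAD_FAST k,a → push 188,40
BINARY_OP + → 188 + 40 = 228
STORE_FAST k → k=228
LOAD_FAST i → push 4
LOAD_CONST → push 1
BINARY_OP + → 4 + 1 = 5
STORE_FAST i → i=5
LOAD_FAST i → push 5
LOAD_CONST → push 5
COMPARE_OP bool(<) → 5 vs 5 = False
POP_JUMP_IF_FALSE → pop False; jump
LOAD_FAST k → push 228
RETURN_VALUE → return 228.

228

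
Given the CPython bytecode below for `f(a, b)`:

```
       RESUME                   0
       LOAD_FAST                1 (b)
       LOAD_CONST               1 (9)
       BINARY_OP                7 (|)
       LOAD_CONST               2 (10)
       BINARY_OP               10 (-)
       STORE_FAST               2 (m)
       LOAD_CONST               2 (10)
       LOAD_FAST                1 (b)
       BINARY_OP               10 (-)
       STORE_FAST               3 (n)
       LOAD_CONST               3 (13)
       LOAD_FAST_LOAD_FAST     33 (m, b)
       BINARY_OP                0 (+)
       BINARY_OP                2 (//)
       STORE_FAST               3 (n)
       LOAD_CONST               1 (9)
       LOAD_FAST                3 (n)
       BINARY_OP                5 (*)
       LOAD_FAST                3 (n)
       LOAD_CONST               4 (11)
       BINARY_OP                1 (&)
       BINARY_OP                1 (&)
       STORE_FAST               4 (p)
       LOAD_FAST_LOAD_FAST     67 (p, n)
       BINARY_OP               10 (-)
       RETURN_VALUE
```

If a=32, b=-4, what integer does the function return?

4

LOAD_FAST b → push -4. Stack: [-4]
LOAD_CONST → push 9. Stack: [-4, 9]
BINARY_OP | → -4 | 9 = -3. Stack: [-3]
LOAD_CONST → push 10. Stack: [-3, 10]
BINARY_OP - → -3 - 10 = -13. Stack: [-13]
STORE_FAST m → m=-13. Stack: []
LOAD_CONST → push 10. Stack: [10]
LOAD_FAST b → push -4. Stack: [10, -4]
BINARY_OP - → 10 - -4 = 14. Stack: [14]
STORE_FAST n → n=14. Stack: []
LOAD_CONST → push 13. Stack: [13]
LOAD_FAST_LOAD_FAST m,b → push -13,-4. Stack: [13, -13, -4]
BINARY_OP + → -13 + -4 = -17. Stack: [13, -17]
BINARY_OP // → 13 // -17 = -1. Stack: [-1]
STORE_FAST n → n=-1. Stack: []
LOAD_CONST → push 9. Stack: [9]
LOAD_FAST n → push -1. Stack: [9, -1]
BINARY_OP * → 9 * -1 = -9. Stack: [-9]
LOAD_FAST n → push -1. Stack: [-9, -1]
LOAD_CONST → push 11. Stack: [-9, -1, 11]
BINARY_OP & → -1 & 11 = 11. Stack: [-9, 11]
BINARY_OP & → -9 & 11 = 3. Stack: [3]
STORE_FAST p → p=3. Stack: []
LOAD_FAST_LOAD_FAST p,n → push 3,-1. Stack: [3, -1]
BINARY_OP - → 3 - -1 = 4. Stack: [4]
RETURN_VALUE → return 4.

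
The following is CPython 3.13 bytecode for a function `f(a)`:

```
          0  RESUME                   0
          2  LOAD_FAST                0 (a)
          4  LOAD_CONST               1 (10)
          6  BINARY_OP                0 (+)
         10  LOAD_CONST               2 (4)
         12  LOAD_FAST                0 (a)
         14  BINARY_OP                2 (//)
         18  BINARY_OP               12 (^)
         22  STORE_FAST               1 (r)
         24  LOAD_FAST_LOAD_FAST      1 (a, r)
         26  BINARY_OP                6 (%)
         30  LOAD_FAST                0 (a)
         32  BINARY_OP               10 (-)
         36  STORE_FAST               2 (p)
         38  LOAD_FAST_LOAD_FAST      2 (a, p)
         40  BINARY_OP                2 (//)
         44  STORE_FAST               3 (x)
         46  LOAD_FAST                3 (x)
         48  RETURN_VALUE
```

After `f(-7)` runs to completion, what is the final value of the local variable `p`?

LOAD_FAST a → push -7. Stack: [-7]
LOAD_CONST → push 10. Stack: [-7, 10]
BINARY_OP + → -7 + 10 = 3. Stack: [3]
LOAD_CONST → push 4. Stack: [3, 4]
LOAD_FAST a → push -7. Stack: [3, 4, -7]
BINARY_OP // → 4 // -7 = -1. Stack: [3, -1]
BINARY_OP ^ → 3 ^ -1 = -4. Stack: [-4]
STORE_FAST r → r=-4. Stack: []
LOAD_FAST_LOAD_FAST a,r → push -7,-4. Stack: [-7, -4]
BINARY_OP % → -7 % -4 = -3. Stack: [-3]
LOAD_FAST a → push -7. Stack: [-3, -7]
BINARY_OP - → -3 - -7 = 4. Stack: [4]
STORE_FAST p → p=4. Stack: []
LOAD_FAST_LOAD_FAST a,p → push -7,4. Stack: [-7, 4]
BINARY_OP // → -7 // 4 = -2. Stack: [-2]
STORE_FAST x → x=-2. Stack: []
LOAD_FAST x → push -2. Stack: [-2]
RETURN_VALUE → return -2.

4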